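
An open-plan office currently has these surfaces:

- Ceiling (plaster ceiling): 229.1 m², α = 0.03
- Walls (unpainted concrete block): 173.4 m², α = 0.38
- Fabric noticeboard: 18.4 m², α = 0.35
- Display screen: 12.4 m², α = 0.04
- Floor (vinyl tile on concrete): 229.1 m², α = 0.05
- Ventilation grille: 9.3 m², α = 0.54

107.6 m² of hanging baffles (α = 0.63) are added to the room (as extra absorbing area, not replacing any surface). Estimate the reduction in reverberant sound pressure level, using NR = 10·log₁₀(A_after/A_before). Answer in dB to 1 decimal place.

Total absorption A_before = 229.1·0.03 + 173.4·0.38 + 18.4·0.35 + 12.4·0.04 + 229.1·0.05 + 9.3·0.54
  = 6.873 + 65.892 + 6.440 + 0.496 + 11.455 + 5.022 = 96.178 m² sabins.
Added absorption = 107.6 × 0.63 = 67.788 sabins.
A_after = 96.178 + 67.788 = 163.966 sabins.
NR = 10·log₁₀(163.966/96.178) = 2.3 dB.

2.3 dB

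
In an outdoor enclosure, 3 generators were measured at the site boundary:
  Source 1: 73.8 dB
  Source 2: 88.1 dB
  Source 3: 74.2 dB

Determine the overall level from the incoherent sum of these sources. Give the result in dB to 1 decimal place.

88.4 dB

Converting to relative power and adding: 10^(73.8/10) + 10^(88.1/10) + 10^(74.2/10) = 6.959e+08.
L_total = 10·log₁₀(6.959e+08) = 88.4 dB.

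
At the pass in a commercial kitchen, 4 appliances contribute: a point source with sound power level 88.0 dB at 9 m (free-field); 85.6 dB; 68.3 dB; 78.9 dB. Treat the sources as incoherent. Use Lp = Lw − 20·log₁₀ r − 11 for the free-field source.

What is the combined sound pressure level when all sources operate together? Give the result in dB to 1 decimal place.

Source at 9 m: Lp = 88.0 − 20·log₁₀(9) − 11 = 57.9 dB.
Sum in the linear (power) domain: Σ 10^(Lᵢ/10) = 10^(57.9/10) + 10^(85.6/10) + 10^(68.3/10) + 10^(78.9/10) = 4.481e+08.
L_total = 10·log₁₀(4.481e+08) = 86.5 dB.

86.5 dB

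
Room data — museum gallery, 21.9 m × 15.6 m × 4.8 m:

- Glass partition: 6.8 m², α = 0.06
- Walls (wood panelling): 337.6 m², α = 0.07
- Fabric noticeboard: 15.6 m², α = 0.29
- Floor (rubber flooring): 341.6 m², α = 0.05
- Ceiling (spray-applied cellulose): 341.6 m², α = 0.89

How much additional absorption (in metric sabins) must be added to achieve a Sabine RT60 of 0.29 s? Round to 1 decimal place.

560.7 sabins

Summing Sᵢαᵢ: 0.408 + 23.632 + 4.524 + 17.080 + 304.024 → A₁ = 349.668 sabins.
V = 1639.872 m³. Required absorption A₂ = 0.161 × 1639.872 / 0.29 = 910.412 sabins.
Additional absorption ΔA = 910.412 − 349.668 = 560.7 sabins.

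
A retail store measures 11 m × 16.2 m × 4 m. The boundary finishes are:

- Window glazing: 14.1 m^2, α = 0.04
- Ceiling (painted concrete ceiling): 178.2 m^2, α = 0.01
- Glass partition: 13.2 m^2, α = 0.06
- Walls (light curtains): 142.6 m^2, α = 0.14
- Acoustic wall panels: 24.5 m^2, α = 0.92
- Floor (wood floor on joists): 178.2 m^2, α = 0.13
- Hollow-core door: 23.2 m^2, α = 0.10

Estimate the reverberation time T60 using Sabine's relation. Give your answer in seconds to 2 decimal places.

Equivalent absorption area: A = 14.1·0.04 + 178.2·0.01 + 13.2·0.06 + 142.6·0.14 + 24.5·0.92 + 178.2·0.13 + 23.2·0.10 = 71.128 m^2.
Room volume: 712.8 m³.
T = 0.161 V/A = 0.161·712.8/71.128 = 1.61 s.

1.61 s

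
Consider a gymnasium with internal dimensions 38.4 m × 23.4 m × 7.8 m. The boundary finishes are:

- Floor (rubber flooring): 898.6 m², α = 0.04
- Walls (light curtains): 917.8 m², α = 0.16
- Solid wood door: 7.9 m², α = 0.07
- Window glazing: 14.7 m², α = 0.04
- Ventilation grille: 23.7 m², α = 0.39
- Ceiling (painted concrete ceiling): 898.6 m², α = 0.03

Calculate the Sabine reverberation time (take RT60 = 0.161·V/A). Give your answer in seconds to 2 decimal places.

5.13 s

Equivalent absorption area: A = 898.6*0.04 + 917.8*0.16 + 7.9*0.07 + 14.7*0.04 + 23.7*0.39 + 898.6*0.03 = 220.134 m².
Volume V = 38.4 × 23.4 × 7.8 = 7008.768 m³.
Sabine: RT60 = 0.161 × 7008.768 / 220.134 = 5.13 s.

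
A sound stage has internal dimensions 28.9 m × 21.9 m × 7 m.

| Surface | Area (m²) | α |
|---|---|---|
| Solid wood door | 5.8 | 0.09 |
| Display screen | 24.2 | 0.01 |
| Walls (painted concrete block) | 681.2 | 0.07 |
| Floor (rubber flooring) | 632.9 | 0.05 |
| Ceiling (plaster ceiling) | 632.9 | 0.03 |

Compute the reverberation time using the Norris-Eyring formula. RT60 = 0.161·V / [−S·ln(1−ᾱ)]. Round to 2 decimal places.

Total surface area S = 5.8 + 24.2 + 681.2 + 632.9 + 632.9 = 1977.0 m².
Σ(Sᵢαᵢ) = 5.8×0.09 + 24.2×0.01 + 681.2×0.07 + 632.9×0.05 + 632.9×0.03 = 99.080.
ᾱ = 99.080 / 1977.0 = 0.0501.
−S·ln(1−ᾱ) = −1977.0 × ln(1 − 0.0501) = 101.615.
V = 28.9 × 21.9 × 7 = 4430.37 m³.
RT60 = 0.161 × 4430.37 / 101.615 = 7.02 s.

7.02 s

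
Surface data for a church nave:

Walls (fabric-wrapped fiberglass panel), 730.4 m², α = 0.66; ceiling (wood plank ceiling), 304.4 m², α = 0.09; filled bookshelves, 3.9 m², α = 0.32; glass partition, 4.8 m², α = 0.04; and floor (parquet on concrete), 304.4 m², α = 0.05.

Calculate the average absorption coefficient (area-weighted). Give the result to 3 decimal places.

0.390

Total surface area S = 1347.9 m².
Σ(Sᵢαᵢ) = 730.4·0.66 + 304.4·0.09 + 3.9·0.32 + 4.8·0.04 + 304.4·0.05 = 526.120.
ᾱ = 526.120 / 1347.9 = 0.390.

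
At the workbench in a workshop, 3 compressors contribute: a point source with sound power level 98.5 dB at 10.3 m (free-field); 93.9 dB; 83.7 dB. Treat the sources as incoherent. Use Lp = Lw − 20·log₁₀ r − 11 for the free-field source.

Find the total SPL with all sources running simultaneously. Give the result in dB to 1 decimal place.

Source at 10.3 m: Lp = 98.5 − 20·log₁₀(10.3) − 11 = 67.2 dB.
Sum in the linear (power) domain: Σ 10^(Lᵢ/10) = 10^(67.2/10) + 10^(93.9/10) + 10^(83.7/10) = 2.694e+09.
Back to dB: 10·log₁₀ Σ = 94.3 dB.

94.3 dB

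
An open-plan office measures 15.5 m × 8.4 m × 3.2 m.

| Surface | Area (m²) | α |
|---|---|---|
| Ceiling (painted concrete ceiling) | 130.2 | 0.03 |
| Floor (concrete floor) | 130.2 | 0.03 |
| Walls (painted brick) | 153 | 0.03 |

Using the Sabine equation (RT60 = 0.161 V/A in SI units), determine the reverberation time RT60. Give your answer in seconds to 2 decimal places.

5.41 s

A = Σ Sᵢαᵢ = 130.2·0.03 + 130.2·0.03 + 153·0.03 = 12.402 sabins.
Room volume: 416.64 m³.
T = 0.161 V/A = 0.161·416.64/12.402 = 5.41 s.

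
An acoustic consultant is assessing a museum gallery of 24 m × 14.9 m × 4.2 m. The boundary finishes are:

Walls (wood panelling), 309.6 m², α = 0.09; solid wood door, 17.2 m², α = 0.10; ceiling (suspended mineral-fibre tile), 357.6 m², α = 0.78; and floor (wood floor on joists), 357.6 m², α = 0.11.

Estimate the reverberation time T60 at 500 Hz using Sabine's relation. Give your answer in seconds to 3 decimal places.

A = Σ Sᵢαᵢ = 309.6·0.09 + 17.2·0.10 + 357.6·0.78 + 357.6·0.11 = 347.848 sabins.
Room volume: 1501.92 m³.
T = 0.161 V/A = 0.161·1501.92/347.848 = 0.695 s.

0.695 s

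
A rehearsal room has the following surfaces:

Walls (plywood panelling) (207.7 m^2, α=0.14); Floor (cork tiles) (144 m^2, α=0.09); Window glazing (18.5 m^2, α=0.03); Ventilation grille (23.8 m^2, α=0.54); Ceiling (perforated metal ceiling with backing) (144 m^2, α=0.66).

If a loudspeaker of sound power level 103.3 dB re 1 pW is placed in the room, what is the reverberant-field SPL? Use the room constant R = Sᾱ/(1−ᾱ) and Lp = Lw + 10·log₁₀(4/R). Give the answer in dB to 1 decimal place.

Σ(Sᵢαᵢ) = 207.7×0.14 + 144×0.09 + 18.5×0.03 + 23.8×0.54 + 144×0.66 = 150.485; total area S = 538.0 m^2.
ᾱ = 0.2797, so room constant R = A/(1−ᾱ) = 208.920 m^2.
Lp = 103.3 + 10·log₁₀(4/208.920) = 103.3 + (-17.18) = 86.1 dB.

86.1 dB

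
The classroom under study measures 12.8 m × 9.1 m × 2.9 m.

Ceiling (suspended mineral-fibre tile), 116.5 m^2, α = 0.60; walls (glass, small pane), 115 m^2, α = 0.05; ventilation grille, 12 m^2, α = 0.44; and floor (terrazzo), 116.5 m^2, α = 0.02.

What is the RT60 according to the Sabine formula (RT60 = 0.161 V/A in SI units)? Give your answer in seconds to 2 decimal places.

0.65 sec

Equivalent absorption area: A = 116.5×0.60 + 115×0.05 + 12×0.44 + 116.5×0.02 = 83.260 m^2.
Room volume: 337.792 m³.
Sabine: RT60 = 0.161 × 337.792 / 83.260 = 0.65 s.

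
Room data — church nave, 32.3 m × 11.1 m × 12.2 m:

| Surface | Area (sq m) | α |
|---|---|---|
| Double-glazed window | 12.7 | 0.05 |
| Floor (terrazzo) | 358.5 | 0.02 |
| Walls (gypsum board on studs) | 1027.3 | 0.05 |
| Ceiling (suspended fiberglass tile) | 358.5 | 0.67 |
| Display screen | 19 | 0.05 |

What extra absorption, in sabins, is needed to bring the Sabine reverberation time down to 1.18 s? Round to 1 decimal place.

Total absorption A₁ = 12.7·0.05 + 358.5·0.02 + 1027.3·0.05 + 358.5·0.67 + 19·0.05
  = 0.635 + 7.170 + 51.365 + 240.195 + 0.950 = 300.315 sq m sabins.
Target A₂ = 0.161·4374.066/1.18 = 596.801 sabins (V = 4374.066 m³).
Additional absorption ΔA = 596.801 − 300.315 = 296.5 sabins.

296.5 sabins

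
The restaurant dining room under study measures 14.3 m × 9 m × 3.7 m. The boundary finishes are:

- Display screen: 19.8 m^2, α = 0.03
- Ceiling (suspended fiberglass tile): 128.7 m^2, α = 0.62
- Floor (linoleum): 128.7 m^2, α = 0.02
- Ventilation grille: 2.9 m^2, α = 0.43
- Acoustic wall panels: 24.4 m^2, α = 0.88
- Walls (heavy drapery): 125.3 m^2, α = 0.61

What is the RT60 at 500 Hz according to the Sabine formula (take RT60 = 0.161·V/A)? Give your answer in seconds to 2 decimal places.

0.42 seconds

Total absorption A = 19.8·0.03 + 128.7·0.62 + 128.7·0.02 + 2.9·0.43 + 24.4·0.88 + 125.3·0.61
  = 0.594 + 79.794 + 2.574 + 1.247 + 21.472 + 76.433 = 182.114 m^2 sabins.
Room volume: 476.19 m³.
T = 0.161 V/A = 0.161·476.19/182.114 = 0.42 s.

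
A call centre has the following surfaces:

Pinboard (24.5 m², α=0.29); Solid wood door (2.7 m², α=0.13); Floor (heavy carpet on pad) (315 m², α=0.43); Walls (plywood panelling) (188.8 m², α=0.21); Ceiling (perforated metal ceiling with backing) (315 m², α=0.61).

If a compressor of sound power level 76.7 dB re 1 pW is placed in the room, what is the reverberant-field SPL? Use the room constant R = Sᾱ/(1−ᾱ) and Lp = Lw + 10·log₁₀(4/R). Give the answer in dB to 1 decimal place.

54.4 dB

A = 374.704 sabins; S = 846.0 m².
ᾱ = 374.704/846.0 = 0.4429; R = Sᾱ/(1−ᾱ) = 374.704/(1−0.4429) = 672.597 m².
Lp = 76.7 + 10·log₁₀(4/672.597) = 76.7 + (-22.26) = 54.4 dB.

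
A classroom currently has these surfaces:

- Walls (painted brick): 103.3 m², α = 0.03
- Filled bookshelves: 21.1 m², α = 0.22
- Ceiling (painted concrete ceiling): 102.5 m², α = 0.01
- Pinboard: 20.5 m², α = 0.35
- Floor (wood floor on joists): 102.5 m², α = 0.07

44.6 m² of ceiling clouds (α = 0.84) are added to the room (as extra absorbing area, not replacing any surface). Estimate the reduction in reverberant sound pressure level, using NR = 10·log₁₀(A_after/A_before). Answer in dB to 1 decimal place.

4.2 dB

Summing Sᵢαᵢ: 3.099 + 4.642 + 1.025 + 7.175 + 7.175 → A_before = 23.116 sabins.
Added absorption = 44.6 × 0.84 = 37.464 sabins.
A_after = 23.116 + 37.464 = 60.580 sabins.
NR = 10·log₁₀(60.580/23.116) = 4.2 dB.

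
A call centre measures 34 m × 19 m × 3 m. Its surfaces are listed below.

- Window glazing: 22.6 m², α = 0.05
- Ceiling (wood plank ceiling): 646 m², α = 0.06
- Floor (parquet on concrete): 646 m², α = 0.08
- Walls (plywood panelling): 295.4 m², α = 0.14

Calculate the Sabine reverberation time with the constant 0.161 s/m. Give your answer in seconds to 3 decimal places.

Equivalent absorption area: A = 22.6·0.05 + 646·0.06 + 646·0.08 + 295.4·0.14 = 132.926 m².
Volume V = 34 × 19 × 3 = 1938 m³.
RT60 = 0.161 · V / A = 0.161 × 1938 / 132.926 = 2.347 s.

2.347 seconds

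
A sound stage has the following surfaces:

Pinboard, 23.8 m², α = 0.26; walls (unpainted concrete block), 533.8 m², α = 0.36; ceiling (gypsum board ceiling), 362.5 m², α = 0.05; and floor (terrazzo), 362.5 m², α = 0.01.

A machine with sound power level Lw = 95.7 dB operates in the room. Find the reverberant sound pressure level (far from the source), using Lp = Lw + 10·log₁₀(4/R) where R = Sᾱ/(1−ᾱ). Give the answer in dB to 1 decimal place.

A = 220.106 sabins; S = 1282.6 m².
ᾱ = 0.1716, so room constant R = A/(1−ᾱ) = 265.700 m².
Lp = 95.7 + 10·log₁₀(4/265.700) = 95.7 + (-18.22) = 77.5 dB.

77.5 dB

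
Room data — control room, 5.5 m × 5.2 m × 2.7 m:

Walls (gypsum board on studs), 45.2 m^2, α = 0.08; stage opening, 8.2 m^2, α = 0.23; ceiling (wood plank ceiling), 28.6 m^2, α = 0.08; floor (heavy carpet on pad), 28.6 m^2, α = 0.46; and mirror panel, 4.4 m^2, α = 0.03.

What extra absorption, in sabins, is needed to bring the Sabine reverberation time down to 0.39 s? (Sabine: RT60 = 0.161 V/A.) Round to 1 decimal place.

10.8 sabins

Summing Sᵢαᵢ: 3.616 + 1.886 + 2.288 + 13.156 + 0.132 → A₁ = 21.078 sabins.
For T = 0.39 s, need A₂ = 0.161·V/T = 0.161·77.22/0.39 = 31.878 sabins.
Additional absorption ΔA = 31.878 − 21.078 = 10.8 sabins.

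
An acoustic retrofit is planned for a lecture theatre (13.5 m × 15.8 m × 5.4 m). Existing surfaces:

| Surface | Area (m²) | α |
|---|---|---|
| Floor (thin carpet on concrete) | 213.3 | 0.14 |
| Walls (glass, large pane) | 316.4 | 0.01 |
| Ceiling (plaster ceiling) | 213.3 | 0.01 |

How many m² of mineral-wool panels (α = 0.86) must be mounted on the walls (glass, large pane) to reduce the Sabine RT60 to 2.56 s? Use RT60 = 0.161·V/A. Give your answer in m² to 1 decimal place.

43.9

Summing Sᵢαᵢ: 29.862 + 3.164 + 2.133 → A₁ = 35.159 sabins.
Required A₂ = 0.161·1151.82/2.56 = 72.439 sabins.
ΔA needed = 72.439 − 35.159 = 37.280 sabins.
Net gain per m²: Δα = 0.86 − 0.01 = 0.85.
Area = ΔA/Δα = 37.280/0.85 = 43.9 m².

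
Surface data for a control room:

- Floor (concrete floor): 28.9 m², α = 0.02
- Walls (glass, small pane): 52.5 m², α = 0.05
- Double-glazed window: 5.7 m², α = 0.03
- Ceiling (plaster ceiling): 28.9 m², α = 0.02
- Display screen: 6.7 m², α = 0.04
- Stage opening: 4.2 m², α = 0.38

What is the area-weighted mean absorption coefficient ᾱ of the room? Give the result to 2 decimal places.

0.05

Total surface area S = 126.9 m².
Weighted sum Σ Sα = 5.816.
ᾱ = A/S = 0.05.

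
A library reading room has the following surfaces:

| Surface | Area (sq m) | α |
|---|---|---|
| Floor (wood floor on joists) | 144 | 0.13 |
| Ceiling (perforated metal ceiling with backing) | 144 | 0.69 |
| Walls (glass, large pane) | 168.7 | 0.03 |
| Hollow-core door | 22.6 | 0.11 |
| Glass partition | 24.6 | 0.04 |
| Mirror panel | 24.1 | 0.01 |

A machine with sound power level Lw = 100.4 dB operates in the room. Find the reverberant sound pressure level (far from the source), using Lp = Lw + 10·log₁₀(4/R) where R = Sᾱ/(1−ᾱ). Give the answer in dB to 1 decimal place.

A = 126.852 sabins; S = 528.0 sq m.
ᾱ = 126.852/528.0 = 0.2403; R = Sᾱ/(1−ᾱ) = 126.852/(1−0.2403) = 166.976 sq m.
Lp = Lw + 10 log₁₀(4/R) = 100.4 -16.21 = 84.2 dB.

84.2 dB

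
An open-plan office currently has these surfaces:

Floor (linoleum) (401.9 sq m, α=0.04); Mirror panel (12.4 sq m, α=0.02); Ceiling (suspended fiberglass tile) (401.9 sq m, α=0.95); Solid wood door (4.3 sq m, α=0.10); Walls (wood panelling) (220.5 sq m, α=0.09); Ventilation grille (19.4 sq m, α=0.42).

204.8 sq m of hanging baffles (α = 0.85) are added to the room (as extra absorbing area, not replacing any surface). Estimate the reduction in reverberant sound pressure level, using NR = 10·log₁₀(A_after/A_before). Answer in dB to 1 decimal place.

1.5 dB

Summing Sᵢαᵢ: 16.076 + 0.248 + 381.805 + 0.430 + 19.845 + 8.148 → A_before = 426.552 sabins.
Added absorption = 204.8 × 0.85 = 174.080 sabins.
A_after = 426.552 + 174.080 = 600.632 sabins.
NR = 10·log₁₀(600.632/426.552) = 1.5 dB.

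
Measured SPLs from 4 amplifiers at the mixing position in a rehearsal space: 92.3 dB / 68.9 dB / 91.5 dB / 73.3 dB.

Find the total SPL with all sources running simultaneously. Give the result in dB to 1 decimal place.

95.0 dB

Σ 10^(Lᵢ/10) = 3.14e+09.
Back to dB: 10·log₁₀ Σ = 95.0 dB.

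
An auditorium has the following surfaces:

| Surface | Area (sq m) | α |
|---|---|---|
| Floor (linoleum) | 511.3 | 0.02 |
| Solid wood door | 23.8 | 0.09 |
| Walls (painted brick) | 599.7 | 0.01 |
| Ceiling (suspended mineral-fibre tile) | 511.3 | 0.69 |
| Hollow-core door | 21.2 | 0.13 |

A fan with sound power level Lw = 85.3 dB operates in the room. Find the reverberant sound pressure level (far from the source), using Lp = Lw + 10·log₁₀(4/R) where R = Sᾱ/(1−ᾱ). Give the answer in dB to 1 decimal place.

64.5 dB

A = 373.918 sabins; S = 1667.3 sq m.
ᾱ = 373.918/1667.3 = 0.2243; R = Sᾱ/(1−ᾱ) = 373.918/(1−0.2243) = 482.039 sq m.
Lp = Lw + 10 log₁₀(4/R) = 85.3 -20.81 = 64.5 dB.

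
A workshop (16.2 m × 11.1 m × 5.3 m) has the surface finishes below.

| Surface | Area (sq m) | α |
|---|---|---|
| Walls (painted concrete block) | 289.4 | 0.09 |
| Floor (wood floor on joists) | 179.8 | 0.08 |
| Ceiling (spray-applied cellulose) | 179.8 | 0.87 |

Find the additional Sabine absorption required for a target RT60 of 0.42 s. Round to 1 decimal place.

168.5 sabins

Equivalent absorption area: A₁ = 289.4*0.09 + 179.8*0.08 + 179.8*0.87 = 196.856 sq m.
Target A₂ = 0.161·953.046/0.42 = 365.334 sabins (V = 953.046 m³).
Additional absorption ΔA = 365.334 − 196.856 = 168.5 sabins.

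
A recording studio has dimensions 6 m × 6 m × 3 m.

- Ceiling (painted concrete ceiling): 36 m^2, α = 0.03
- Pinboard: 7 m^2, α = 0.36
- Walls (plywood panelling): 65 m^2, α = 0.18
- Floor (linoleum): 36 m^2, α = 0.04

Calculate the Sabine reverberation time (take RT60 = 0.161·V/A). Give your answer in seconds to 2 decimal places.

Equivalent absorption area: A = 36*0.03 + 7*0.36 + 65*0.18 + 36*0.04 = 16.740 m^2.
V = 6·6·3 = 108 m³.
Sabine: RT60 = 0.161 × 108 / 16.740 = 1.04 s.

1.04 s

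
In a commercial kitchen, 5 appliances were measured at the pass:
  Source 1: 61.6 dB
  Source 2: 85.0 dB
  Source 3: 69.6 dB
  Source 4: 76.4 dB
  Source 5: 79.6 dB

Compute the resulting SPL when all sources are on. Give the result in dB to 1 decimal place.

Sum in the linear (power) domain: Σ 10^(Lᵢ/10) = 10^(61.6/10) + 10^(85.0/10) + 10^(69.6/10) + 10^(76.4/10) + 10^(79.6/10) = 4.616e+08.
Combined level = 10 log₁₀(4.616e+08) = 86.6 dB.

86.6 dB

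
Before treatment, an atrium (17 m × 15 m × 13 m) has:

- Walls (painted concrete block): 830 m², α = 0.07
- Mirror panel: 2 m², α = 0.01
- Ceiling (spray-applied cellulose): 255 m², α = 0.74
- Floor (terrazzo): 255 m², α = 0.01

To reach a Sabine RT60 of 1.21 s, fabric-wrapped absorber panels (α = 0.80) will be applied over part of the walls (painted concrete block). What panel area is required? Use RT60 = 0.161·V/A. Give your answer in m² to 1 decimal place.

262.6

Total absorption A₁ = 830×0.07 + 2×0.01 + 255×0.74 + 255×0.01
  = 58.100 + 0.020 + 188.700 + 2.550 = 249.370 m² sabins.
V = 3315 m³. Target absorption A₂ = 0.161 × 3315 / 1.21 = 441.087 sabins.
ΔA needed = 441.087 − 249.370 = 191.717 sabins.
Each m² of panel replacing the walls (painted concrete block) adds (0.80 − 0.07) = 0.73 sabins.
Area = ΔA/Δα = 191.717/0.73 = 262.6 m².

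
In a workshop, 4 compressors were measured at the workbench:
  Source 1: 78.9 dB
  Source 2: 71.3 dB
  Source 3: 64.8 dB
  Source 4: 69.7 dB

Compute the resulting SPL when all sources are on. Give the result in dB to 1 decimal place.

80.1 dB

Converting to relative power and adding: 10^(78.9/10) + 10^(71.3/10) + 10^(64.8/10) + 10^(69.7/10) = 1.035e+08.
Combined level = 10 log₁₀(1.035e+08) = 80.1 dB.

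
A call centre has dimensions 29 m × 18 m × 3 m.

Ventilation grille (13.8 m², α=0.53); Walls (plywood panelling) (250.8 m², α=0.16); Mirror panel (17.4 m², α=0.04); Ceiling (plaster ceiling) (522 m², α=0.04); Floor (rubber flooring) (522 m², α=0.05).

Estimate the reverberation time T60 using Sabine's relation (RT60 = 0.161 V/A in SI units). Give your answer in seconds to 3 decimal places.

Total absorption A = 13.8×0.53 + 250.8×0.16 + 17.4×0.04 + 522×0.04 + 522×0.05
  = 7.314 + 40.128 + 0.696 + 20.880 + 26.100 = 95.118 m² sabins.
Volume V = 29 × 18 × 3 = 1566 m³.
RT60 = 0.161 · V / A = 0.161 × 1566 / 95.118 = 2.651 s.

2.651 s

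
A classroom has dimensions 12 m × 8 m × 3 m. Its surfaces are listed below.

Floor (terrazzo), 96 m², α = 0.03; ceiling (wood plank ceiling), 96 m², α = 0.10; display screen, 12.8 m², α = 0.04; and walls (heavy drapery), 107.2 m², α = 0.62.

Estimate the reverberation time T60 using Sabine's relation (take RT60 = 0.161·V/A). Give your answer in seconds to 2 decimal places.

Summing Sᵢαᵢ: 2.880 + 9.600 + 0.512 + 66.464 → A = 79.456 sabins.
V = 12·8·3 = 288 m³.
Sabine: RT60 = 0.161 × 288 / 79.456 = 0.58 s.

0.58 seconds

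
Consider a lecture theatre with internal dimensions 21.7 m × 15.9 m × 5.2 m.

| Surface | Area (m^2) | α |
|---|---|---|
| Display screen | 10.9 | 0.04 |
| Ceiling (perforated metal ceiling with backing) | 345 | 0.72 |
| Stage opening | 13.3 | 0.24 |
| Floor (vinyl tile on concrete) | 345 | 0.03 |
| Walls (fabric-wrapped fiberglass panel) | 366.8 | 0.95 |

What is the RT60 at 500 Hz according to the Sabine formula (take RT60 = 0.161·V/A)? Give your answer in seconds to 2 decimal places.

Equivalent absorption area: A = 10.9·0.04 + 345·0.72 + 13.3·0.24 + 345·0.03 + 366.8·0.95 = 610.838 m^2.
Volume V = 21.7 × 15.9 × 5.2 = 1794.156 m³.
RT60 = 0.161 · V / A = 0.161 × 1794.156 / 610.838 = 0.47 s.

0.47 s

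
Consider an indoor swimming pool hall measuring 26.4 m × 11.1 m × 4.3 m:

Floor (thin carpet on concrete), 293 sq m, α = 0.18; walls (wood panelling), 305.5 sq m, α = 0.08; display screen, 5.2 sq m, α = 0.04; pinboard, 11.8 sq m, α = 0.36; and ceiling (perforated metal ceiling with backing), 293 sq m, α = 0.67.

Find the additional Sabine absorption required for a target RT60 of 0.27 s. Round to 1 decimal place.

Summing Sᵢαᵢ: 52.740 + 24.440 + 0.208 + 4.248 + 196.310 → A₁ = 277.946 sabins.
V = 1260.072 m³. Required absorption A₂ = 0.161 × 1260.072 / 0.27 = 751.376 sabins.
Additional absorption ΔA = 751.376 − 277.946 = 473.4 sabins.

473.4 sabins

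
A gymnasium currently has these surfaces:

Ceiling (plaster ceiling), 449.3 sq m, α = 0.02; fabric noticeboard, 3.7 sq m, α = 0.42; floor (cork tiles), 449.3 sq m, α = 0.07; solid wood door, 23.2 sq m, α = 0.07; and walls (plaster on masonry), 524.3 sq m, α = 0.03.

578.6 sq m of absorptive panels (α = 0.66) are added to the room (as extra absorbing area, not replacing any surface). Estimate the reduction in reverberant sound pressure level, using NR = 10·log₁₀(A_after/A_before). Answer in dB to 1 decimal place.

8.7 dB

Summing Sᵢαᵢ: 8.986 + 1.554 + 31.451 + 1.624 + 15.729 → A_before = 59.344 sabins.
Added absorption = 578.6 × 0.66 = 381.876 sabins.
A_after = 59.344 + 381.876 = 441.220 sabins.
NR = 10·log₁₀(441.220/59.344) = 8.7 dB.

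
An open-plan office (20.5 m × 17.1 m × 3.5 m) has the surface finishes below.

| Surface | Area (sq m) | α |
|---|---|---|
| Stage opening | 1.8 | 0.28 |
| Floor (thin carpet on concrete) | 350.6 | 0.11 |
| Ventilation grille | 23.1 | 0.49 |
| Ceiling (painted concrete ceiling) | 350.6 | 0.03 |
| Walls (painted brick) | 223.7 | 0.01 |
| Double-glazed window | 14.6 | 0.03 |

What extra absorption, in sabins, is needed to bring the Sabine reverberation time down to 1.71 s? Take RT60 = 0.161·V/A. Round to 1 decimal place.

Total absorption A₁ = 1.8*0.28 + 350.6*0.11 + 23.1*0.49 + 350.6*0.03 + 223.7*0.01 + 14.6*0.03
  = 0.504 + 38.566 + 11.319 + 10.518 + 2.237 + 0.438 = 63.582 sq m sabins.
For T = 1.71 s, need A₂ = 0.161·V/T = 0.161·1226.925/1.71 = 115.517 sabins.
ΔA = A₂ − A₁ = 115.517 − 63.582 = 51.9 sabins.

51.9 sabins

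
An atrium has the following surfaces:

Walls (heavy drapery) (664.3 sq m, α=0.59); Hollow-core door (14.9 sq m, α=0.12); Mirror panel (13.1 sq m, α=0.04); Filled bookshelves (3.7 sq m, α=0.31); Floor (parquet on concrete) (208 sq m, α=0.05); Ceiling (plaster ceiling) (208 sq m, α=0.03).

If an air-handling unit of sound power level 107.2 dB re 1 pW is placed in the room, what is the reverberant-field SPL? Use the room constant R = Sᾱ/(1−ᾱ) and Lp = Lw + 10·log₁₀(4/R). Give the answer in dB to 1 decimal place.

Σ(Sᵢαᵢ) = 664.3·0.59 + 14.9·0.12 + 13.1·0.04 + 3.7·0.31 + 208·0.05 + 208·0.03 = 412.036; total area S = 1112.0 sq m.
ᾱ = 412.036/1112.0 = 0.3705; R = Sᾱ/(1−ᾱ) = 412.036/(1−0.3705) = 654.545 sq m.
Lp = 107.2 + 10·log₁₀(4/654.545) = 107.2 + (-22.14) = 85.1 dB.

85.1 dB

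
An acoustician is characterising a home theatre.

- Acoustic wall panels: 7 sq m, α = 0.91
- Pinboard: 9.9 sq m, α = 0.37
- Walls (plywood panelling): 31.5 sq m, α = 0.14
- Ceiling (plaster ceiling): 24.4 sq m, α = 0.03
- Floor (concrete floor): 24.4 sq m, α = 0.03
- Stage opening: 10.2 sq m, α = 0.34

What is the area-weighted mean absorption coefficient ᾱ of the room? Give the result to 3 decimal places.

Total surface area S = 107.4 sq m.
Σ(Sᵢαᵢ) = 7×0.91 + 9.9×0.37 + 31.5×0.14 + 24.4×0.03 + 24.4×0.03 + 10.2×0.34 = 19.375.
ᾱ = 19.375 / 107.4 = 0.180.

0.180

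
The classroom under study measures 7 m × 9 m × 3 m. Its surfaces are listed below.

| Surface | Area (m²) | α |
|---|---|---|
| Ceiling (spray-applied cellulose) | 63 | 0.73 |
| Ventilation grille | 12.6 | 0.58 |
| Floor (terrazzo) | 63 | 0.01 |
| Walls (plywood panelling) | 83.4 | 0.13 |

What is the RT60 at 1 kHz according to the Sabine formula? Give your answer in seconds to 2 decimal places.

Total absorption A = 63*0.73 + 12.6*0.58 + 63*0.01 + 83.4*0.13
  = 45.990 + 7.308 + 0.630 + 10.842 = 64.770 m² sabins.
Volume V = 7 × 9 × 3 = 189 m³.
T = 0.161 V/A = 0.161·189/64.770 = 0.47 s.

0.47 s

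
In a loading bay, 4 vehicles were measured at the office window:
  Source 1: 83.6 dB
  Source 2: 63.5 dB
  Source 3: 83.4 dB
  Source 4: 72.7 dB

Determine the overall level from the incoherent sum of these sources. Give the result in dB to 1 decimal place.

86.7 dB

Σ 10^(Lᵢ/10) = 4.687e+08.
Back to dB: 10·log₁₀ Σ = 86.7 dB.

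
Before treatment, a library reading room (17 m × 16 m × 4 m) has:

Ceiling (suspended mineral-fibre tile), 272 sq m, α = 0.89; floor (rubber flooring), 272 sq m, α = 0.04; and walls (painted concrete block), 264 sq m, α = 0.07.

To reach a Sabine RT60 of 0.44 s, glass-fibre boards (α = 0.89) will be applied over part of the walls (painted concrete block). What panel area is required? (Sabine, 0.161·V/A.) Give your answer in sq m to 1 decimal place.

154.5

A₁ = Σ Sᵢαᵢ = 272·0.89 + 272·0.04 + 264·0.07 = 271.440 sabins.
V = 1088 m³. Target absorption A₂ = 0.161 × 1088 / 0.44 = 398.109 sabins.
ΔA needed = 398.109 − 271.440 = 126.669 sabins.
Each sq m of panel replacing the walls (painted concrete block) adds (0.89 − 0.07) = 0.82 sabins.
Panel area = 126.669 / 0.82 = 154.5 sq m.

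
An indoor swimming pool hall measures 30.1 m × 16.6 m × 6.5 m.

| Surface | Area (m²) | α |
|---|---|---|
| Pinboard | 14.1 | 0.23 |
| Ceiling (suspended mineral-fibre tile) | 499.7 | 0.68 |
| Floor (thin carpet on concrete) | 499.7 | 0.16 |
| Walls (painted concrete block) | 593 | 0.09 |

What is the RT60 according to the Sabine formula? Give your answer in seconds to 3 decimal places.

1.098 seconds

Equivalent absorption area: A = 14.1×0.23 + 499.7×0.68 + 499.7×0.16 + 593×0.09 = 476.361 m².
Volume V = 30.1 × 16.6 × 6.5 = 3247.79 m³.
RT60 = 0.161 · V / A = 0.161 × 3247.79 / 476.361 = 1.098 s.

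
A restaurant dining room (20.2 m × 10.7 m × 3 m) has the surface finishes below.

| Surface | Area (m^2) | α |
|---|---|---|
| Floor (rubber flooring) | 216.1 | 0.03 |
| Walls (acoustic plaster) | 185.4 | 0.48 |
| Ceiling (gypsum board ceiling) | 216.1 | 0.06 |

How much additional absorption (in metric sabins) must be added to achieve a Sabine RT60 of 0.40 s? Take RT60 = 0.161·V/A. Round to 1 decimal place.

Total absorption A₁ = 216.1·0.03 + 185.4·0.48 + 216.1·0.06
  = 6.483 + 88.992 + 12.966 = 108.441 m^2 sabins.
V = 648.42 m³. Required absorption A₂ = 0.161 × 648.42 / 0.40 = 260.989 sabins.
Additional absorption ΔA = 260.989 − 108.441 = 152.5 sabins.

152.5 sabins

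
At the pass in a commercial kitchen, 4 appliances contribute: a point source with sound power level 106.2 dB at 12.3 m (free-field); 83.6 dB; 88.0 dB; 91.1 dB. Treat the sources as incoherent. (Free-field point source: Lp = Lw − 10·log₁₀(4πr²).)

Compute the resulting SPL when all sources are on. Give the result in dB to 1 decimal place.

93.4 dB

Source at 12.3 m: Lp = 106.2 − 10·log₁₀(4π·12.3²) = 106.2 − 10·log₁₀(1901.166) = 73.4 dB.
Sum in the linear (power) domain: Σ 10^(Lᵢ/10) = 10^(73.4/10) + 10^(83.6/10) + 10^(88.0/10) + 10^(91.1/10) = 2.17e+09.
Back to dB: 10·log₁₀ Σ = 93.4 dB.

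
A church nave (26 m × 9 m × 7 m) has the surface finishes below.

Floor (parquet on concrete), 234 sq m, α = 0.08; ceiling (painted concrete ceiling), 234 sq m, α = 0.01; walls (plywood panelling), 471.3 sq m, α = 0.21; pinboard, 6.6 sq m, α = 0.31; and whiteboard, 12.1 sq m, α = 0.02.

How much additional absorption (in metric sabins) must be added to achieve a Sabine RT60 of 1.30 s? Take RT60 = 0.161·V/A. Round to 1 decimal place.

80.5 sabins

Total absorption A₁ = 234·0.08 + 234·0.01 + 471.3·0.21 + 6.6·0.31 + 12.1·0.02
  = 18.720 + 2.340 + 98.973 + 2.046 + 0.242 = 122.321 sq m sabins.
For T = 1.30 s, need A₂ = 0.161·V/T = 0.161·1638/1.30 = 202.860 sabins.
Additional absorption ΔA = 202.860 − 122.321 = 80.5 sabins.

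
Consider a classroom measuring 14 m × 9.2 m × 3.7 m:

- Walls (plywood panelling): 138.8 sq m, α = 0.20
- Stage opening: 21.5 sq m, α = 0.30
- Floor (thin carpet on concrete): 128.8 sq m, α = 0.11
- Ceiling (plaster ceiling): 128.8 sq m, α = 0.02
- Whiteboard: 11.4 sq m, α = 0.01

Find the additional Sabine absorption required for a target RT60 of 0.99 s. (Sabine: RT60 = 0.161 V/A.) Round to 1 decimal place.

Total absorption A₁ = 138.8*0.20 + 21.5*0.30 + 128.8*0.11 + 128.8*0.02 + 11.4*0.01
  = 27.760 + 6.450 + 14.168 + 2.576 + 0.114 = 51.068 sq m sabins.
Target A₂ = 0.161·476.56/0.99 = 77.501 sabins (V = 476.56 m³).
Shortfall: 77.501 − 51.068 = 26.4 sabins.

26.4 sabins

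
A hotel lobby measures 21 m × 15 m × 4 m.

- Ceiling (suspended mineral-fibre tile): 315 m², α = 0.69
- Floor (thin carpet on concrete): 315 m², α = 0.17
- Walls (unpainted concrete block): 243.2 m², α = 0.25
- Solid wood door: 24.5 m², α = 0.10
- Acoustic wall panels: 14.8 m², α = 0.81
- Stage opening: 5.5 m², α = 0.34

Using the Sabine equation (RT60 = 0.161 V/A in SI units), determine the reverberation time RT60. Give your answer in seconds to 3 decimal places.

Equivalent absorption area: A = 315×0.69 + 315×0.17 + 243.2×0.25 + 24.5×0.10 + 14.8×0.81 + 5.5×0.34 = 348.008 m².
V = 21·15·4 = 1260 m³.
RT60 = 0.161 · V / A = 0.161 × 1260 / 348.008 = 0.583 s.

0.583 s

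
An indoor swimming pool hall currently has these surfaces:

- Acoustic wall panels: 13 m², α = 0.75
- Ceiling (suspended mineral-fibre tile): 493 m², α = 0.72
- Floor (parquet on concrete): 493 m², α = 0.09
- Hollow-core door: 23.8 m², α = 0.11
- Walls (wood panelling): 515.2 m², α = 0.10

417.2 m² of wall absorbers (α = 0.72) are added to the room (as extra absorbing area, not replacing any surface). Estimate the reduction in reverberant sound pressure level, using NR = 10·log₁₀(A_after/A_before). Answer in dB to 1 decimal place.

Total absorption A_before = 13·0.75 + 493·0.72 + 493·0.09 + 23.8·0.11 + 515.2·0.10
  = 9.750 + 354.960 + 44.370 + 2.618 + 51.520 = 463.218 m² sabins.
Treatment contributes 417.2·0.72 = 300.384 sabins.
New total A_after = 763.602 sabins.
NR = 10·log₁₀(763.602/463.218) = 2.2 dB.

2.2 dB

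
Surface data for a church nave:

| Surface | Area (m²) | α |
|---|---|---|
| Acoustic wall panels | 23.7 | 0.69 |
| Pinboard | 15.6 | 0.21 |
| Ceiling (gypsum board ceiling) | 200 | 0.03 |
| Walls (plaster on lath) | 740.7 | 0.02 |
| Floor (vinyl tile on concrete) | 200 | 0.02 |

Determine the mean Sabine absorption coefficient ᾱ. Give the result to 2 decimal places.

Total surface area S = 1180.0 m².
Weighted sum Σ Sα = 44.443.
ᾱ = 44.443 / 1180.0 = 0.04.

0.04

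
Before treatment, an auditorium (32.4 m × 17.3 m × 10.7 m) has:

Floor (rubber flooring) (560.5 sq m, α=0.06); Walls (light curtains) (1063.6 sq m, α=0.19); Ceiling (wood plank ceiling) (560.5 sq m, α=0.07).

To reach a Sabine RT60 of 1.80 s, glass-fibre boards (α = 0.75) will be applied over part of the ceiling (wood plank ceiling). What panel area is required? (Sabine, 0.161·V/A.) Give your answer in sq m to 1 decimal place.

Summing Sᵢαᵢ: 33.630 + 202.084 + 39.235 → A₁ = 274.949 sabins.
V = 5997.564 m³. Target absorption A₂ = 0.161 × 5997.564 / 1.80 = 536.449 sabins.
Absorption to add: 536.449 − 274.949 = 261.500 sabins.
Each sq m of panel replacing the ceiling (wood plank ceiling) adds (0.75 − 0.07) = 0.68 sabins.
Area = ΔA/Δα = 261.500/0.68 = 384.6 sq m.

384.6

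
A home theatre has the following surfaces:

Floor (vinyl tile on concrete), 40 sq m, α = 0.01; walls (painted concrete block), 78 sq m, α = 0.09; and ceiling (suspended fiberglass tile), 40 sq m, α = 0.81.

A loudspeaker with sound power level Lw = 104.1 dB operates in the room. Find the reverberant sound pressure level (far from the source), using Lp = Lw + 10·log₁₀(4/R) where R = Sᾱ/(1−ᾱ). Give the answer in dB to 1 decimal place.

A = 39.820 sabins; S = 158.0 sq m.
ᾱ = 0.2520, so room constant R = A/(1−ᾱ) = 53.235 sq m.
Lp = 104.1 + 10·log₁₀(4/53.235) = 104.1 + (-11.24) = 92.9 dB.

92.9 dB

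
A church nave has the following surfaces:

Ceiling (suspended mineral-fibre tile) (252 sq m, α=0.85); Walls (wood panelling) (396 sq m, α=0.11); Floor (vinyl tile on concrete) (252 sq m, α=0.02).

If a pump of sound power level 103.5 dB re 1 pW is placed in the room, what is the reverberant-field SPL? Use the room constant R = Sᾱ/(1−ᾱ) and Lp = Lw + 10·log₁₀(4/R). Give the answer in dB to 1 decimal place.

Σ(Sᵢαᵢ) = 252×0.85 + 396×0.11 + 252×0.02 = 262.800; total area S = 900.0 sq m.
ᾱ = 0.2920, so room constant R = A/(1−ᾱ) = 371.186 sq m.
Lp = 103.5 + 10·log₁₀(4/371.186) = 103.5 + (-19.68) = 83.8 dB.

83.8 dB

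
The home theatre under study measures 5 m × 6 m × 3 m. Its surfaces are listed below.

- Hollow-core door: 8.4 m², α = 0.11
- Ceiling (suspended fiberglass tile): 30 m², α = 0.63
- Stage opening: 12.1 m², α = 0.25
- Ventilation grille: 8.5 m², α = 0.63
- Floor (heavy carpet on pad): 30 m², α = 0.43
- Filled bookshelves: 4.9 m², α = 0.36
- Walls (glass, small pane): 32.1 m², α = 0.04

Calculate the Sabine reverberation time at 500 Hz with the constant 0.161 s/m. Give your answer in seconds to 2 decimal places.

0.33 s

Equivalent absorption area: A = 8.4*0.11 + 30*0.63 + 12.1*0.25 + 8.5*0.63 + 30*0.43 + 4.9*0.36 + 32.1*0.04 = 44.152 m².
Volume V = 5 × 6 × 3 = 90 m³.
RT60 = 0.161 · V / A = 0.161 × 90 / 44.152 = 0.33 s.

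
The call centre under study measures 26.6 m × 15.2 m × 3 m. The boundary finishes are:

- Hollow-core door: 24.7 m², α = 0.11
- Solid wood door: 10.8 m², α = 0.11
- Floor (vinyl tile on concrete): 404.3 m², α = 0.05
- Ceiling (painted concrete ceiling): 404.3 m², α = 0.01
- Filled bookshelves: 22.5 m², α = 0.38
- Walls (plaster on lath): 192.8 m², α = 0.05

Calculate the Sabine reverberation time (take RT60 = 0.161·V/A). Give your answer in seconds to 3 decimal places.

4.213 s

Total absorption A = 24.7×0.11 + 10.8×0.11 + 404.3×0.05 + 404.3×0.01 + 22.5×0.38 + 192.8×0.05
  = 2.717 + 1.188 + 20.215 + 4.043 + 8.550 + 9.640 = 46.353 m² sabins.
Room volume: 1212.96 m³.
Sabine: RT60 = 0.161 × 1212.96 / 46.353 = 4.213 s.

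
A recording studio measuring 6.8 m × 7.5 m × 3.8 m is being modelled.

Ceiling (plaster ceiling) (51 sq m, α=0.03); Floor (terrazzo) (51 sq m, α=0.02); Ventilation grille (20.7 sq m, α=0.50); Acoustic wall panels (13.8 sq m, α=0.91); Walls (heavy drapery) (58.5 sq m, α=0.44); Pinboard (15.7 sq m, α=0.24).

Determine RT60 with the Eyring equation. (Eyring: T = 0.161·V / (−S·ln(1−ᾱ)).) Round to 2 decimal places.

0.49 sec

S = Σ Sᵢ = 210.7 sq m.
Absorption A = 51×0.03 + 51×0.02 + 20.7×0.50 + 13.8×0.91 + 58.5×0.44 + 15.7×0.24 = 54.966 sabins.
ᾱ = 54.966 / 210.7 = 0.2609.
Eyring denominator: −S ln(1−ᾱ) = 63.699.
V = 6.8 × 7.5 × 3.8 = 193.8 m³.
RT60 = 0.161 × 193.8 / 63.699 = 0.49 s.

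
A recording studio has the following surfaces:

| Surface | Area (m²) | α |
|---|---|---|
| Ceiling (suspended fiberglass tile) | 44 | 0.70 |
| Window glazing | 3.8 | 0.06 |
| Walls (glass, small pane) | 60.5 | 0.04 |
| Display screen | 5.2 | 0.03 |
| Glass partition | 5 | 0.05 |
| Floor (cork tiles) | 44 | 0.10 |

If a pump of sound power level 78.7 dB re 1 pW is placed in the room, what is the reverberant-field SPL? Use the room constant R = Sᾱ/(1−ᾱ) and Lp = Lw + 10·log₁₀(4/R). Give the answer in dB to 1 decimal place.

67.7 dB

Σ(Sᵢαᵢ) = 44·0.70 + 3.8·0.06 + 60.5·0.04 + 5.2·0.03 + 5·0.05 + 44·0.10 = 38.254; total area S = 162.5 m².
ᾱ = 0.2354, so room constant R = A/(1−ᾱ) = 50.031 m².
Lp = Lw + 10 log₁₀(4/R) = 78.7 -10.97 = 67.7 dB.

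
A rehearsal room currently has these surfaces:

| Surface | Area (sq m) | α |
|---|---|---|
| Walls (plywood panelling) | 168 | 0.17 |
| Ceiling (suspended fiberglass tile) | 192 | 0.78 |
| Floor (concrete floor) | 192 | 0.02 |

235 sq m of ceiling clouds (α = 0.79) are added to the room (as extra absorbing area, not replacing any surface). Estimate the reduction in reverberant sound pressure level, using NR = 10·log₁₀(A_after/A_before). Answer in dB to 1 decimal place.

Equivalent absorption area: A_before = 168·0.17 + 192·0.78 + 192·0.02 = 182.160 sq m.
Treatment contributes 235·0.79 = 185.650 sabins.
A_after = 182.160 + 185.650 = 367.810 sabins.
Reduction = 10 log₁₀(A_after/A_before) = 10 log₁₀(2.0192) = 3.1 dB.

3.1 dB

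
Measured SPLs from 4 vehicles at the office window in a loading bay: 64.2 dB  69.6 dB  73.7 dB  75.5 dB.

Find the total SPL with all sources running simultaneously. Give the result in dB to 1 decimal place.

Σ 10^(Lᵢ/10) = 7.067e+07.
Combined level = 10 log₁₀(7.067e+07) = 78.5 dB.

78.5 dB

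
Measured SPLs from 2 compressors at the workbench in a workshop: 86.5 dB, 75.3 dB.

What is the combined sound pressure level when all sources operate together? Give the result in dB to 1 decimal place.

86.8 dB

Sum in the linear (power) domain: Σ 10^(Lᵢ/10) = 10^(86.5/10) + 10^(75.3/10) = 4.806e+08.
Combined level = 10 log₁₀(4.806e+08) = 86.8 dB.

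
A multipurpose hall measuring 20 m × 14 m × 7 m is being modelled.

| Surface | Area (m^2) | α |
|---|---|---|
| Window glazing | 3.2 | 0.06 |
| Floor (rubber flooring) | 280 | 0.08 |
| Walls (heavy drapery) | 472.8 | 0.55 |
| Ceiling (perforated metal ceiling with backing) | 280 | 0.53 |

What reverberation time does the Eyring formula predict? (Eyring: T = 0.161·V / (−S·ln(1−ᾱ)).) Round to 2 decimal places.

0.57 seconds

Total surface area S = 3.2 + 280 + 472.8 + 280 = 1036.0 m^2.
Absorption A = 3.2×0.06 + 280×0.08 + 472.8×0.55 + 280×0.53 = 431.032 sabins.
ᾱ = 431.032 / 1036.0 = 0.4161.
−S·ln(1−ᾱ) = −1036.0 × ln(1 − 0.4161) = 557.394.
V = 20 × 14 × 7 = 1960 m³.
RT60 = 0.161 × 1960 / 557.394 = 0.57 s.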